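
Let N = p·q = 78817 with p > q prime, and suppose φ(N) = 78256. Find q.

φ(n) = (p−1)(q−1) = n − (p+q) + 1, so p + q = 78817 − 78256 + 1 = 562.
p and q are the roots of t² − 562t + 78817 = 0.
Discriminant: 562² − 4·78817 = 315844 − 315268 = 576; √576 = 24.
q = (562 − 24)/2 = 269, p = (562 + 24)/2 = 293.
Check: 269 · 293 = 78817.

269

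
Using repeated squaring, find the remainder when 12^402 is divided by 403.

66

12^1 ≡ 12 (mod 403)
12^2 ≡ 12^2 = 144 ≡ 144 (mod 403)
12^4 ≡ 144^2 = 20736 ≡ 183 (mod 403)
12^8 ≡ 183^2 = 33489 ≡ 40 (mod 403)
12^16 ≡ 40^2 = 1600 ≡ 391 (mod 403)
12^32 ≡ 391^2 = 152881 ≡ 144 (mod 403)
12^64 ≡ 144^2 = 20736 ≡ 183 (mod 403)
12^128 ≡ 183^2 = 33489 ≡ 40 (mod 403)
12^256 ≡ 40^2 = 1600 ≡ 391 (mod 403)
402 = 256 + 128 + 16 + 2 in binary powers of 2.
So 12^402 ≡ 391 · 40 · 391 · 144 ≡ 66 (mod 403).
Since 66 ≠ 1, base 12 is a Fermat witness: 403 is composite.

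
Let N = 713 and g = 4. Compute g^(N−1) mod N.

4^1 ≡ 4 (mod 713)
4^2 ≡ 4^2 = 16 ≡ 16 (mod 713)
4^4 ≡ 16^2 = 256 ≡ 256 (mod 713)
4^8 ≡ 256^2 = 65536 ≡ 653 (mod 713)
4^16 ≡ 653^2 = 426409 ≡ 35 (mod 713)
4^32 ≡ 35^2 = 1225 ≡ 512 (mod 713)
4^64 ≡ 512^2 = 262144 ≡ 473 (mod 713)
4^128 ≡ 473^2 = 223729 ≡ 560 (mod 713)
4^256 ≡ 560^2 = 313600 ≡ 593 (mod 713)
4^512 ≡ 593^2 = 351649 ≡ 140 (mod 713)
712 = 512 + 128 + 64 + 8 in binary powers of 2.
So 4^712 ≡ 140 · 560 · 473 · 653 ≡ 78 (mod 713).
Since 78 ≠ 1, base 4 is a Fermat witness: 713 is composite.

78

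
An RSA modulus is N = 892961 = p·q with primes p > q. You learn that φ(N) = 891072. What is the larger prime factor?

953

φ(n) = (p−1)(q−1) = n − (p+q) + 1, so p + q = 892961 − 891072 + 1 = 1890.
p and q are the roots of t² − 1890t + 892961 = 0.
Discriminant: 1890² − 4·892961 = 3572100 − 3571844 = 256; √256 = 16.
q = (1890 − 16)/2 = 937, p = (1890 + 16)/2 = 953.
Check: 937 · 953 = 892961.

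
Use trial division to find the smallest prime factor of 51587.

79

51587 is odd.
Digit sum 26, not divisible by 3.
Ends in 7: not divisible by 5.
7: 51587 = 7·7369 + 4
11: 51587 = 11·4689 + 8
13: 51587 = 13·3968 + 3
17: 51587 = 17·3034 + 9
19: 51587 = 19·2715 + 2
23: 51587 = 23·2242 + 21
29: 51587 = 29·1778 + 25
31: 51587 = 31·1664 + 3
37: 51587 = 37·1394 + 9
41: 51587 = 41·1258 + 9
43: 51587 = 43·1199 + 30
47: 51587 = 47·1097 + 28
53: 51587 = 53·973 + 18
59: 51587 = 59·874 + 21
61: 51587 = 61·845 + 42
67: 51587 = 67·769 + 64
71: 51587 = 71·726 + 41
73: 51587 = 73·706 + 49
79: 51587 = 79·653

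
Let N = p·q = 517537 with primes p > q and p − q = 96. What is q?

Since p = q + 96, we have 517537 = q(q + 96), so q² + 96q − 517537 = 0.
Discriminant: 96² + 4·517537 = 9216 + 2070148 = 2079364; √2079364 = 1442.
q = (−96 + 1442)/2 = 673, and p = q + 96 = 769.
Check: 673 · 769 = 517537.

673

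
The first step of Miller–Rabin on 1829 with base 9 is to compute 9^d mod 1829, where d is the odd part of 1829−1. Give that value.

1405

1829 − 1 = 1828 = 2^2 · 457, so d = 457.
9^1 ≡ 9 (mod 1829)
9^2 ≡ 9^2 = 81 ≡ 81 (mod 1829)
9^4 ≡ 81^2 = 6561 ≡ 1074 (mod 1829)
9^8 ≡ 1074^2 = 1153476 ≡ 1206 (mod 1829)
9^16 ≡ 1206^2 = 1454436 ≡ 381 (mod 1829)
9^32 ≡ 381^2 = 145161 ≡ 670 (mod 1829)
9^64 ≡ 670^2 = 448900 ≡ 795 (mod 1829)
9^128 ≡ 795^2 = 632025 ≡ 1020 (mod 1829)
9^256 ≡ 1020^2 = 1040400 ≡ 1528 (mod 1829)
457 = 256 + 128 + 64 + 8 + 1 in binary powers of 2.
So 9^457 ≡ 1528 · 1020 · 795 · 1206 · 9 ≡ 1405 (mod 1829).
Squaring chain: 1405 → 534; never reaches −1, so base 9 is a Miller–Rabin witness that 1829 is composite.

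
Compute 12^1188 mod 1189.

12^1 ≡ 12 (mod 1189)
12^2 ≡ 12^2 = 144 ≡ 144 (mod 1189)
12^4 ≡ 144^2 = 20736 ≡ 523 (mod 1189)
12^8 ≡ 523^2 = 273529 ≡ 59 (mod 1189)
12^16 ≡ 59^2 = 3481 ≡ 1103 (mod 1189)
12^32 ≡ 1103^2 = 1216609 ≡ 262 (mod 1189)
12^64 ≡ 262^2 = 68644 ≡ 871 (mod 1189)
12^128 ≡ 871^2 = 758641 ≡ 59 (mod 1189)
12^256 ≡ 59^2 = 3481 ≡ 1103 (mod 1189)
12^512 ≡ 1103^2 = 1216609 ≡ 262 (mod 1189)
12^1024 ≡ 262^2 = 68644 ≡ 871 (mod 1189)
1188 = 1024 + 128 + 32 + 4 in binary powers of 2.
So 12^1188 ≡ 871 · 59 · 262 · 523 ≡ 146 (mod 1189).
Since 146 ≠ 1, base 12 is a Fermat witness: 1189 is composite.

146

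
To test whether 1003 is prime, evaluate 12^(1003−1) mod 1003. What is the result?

264

12^1 ≡ 12 (mod 1003)
12^2 ≡ 12^2 = 144 ≡ 144 (mod 1003)
12^4 ≡ 144^2 = 20736 ≡ 676 (mod 1003)
12^8 ≡ 676^2 = 456976 ≡ 611 (mod 1003)
12^16 ≡ 611^2 = 373321 ≡ 205 (mod 1003)
12^32 ≡ 205^2 = 42025 ≡ 902 (mod 1003)
12^64 ≡ 902^2 = 813604 ≡ 171 (mod 1003)
12^128 ≡ 171^2 = 29241 ≡ 154 (mod 1003)
12^256 ≡ 154^2 = 23716 ≡ 647 (mod 1003)
12^512 ≡ 647^2 = 418609 ≡ 358 (mod 1003)
1002 = 512 + 256 + 128 + 64 + 32 + 8 + 2 in binary powers of 2.
So 12^1002 ≡ 358 · 647 · 154 · 171 · 902 · 611 · 144 ≡ 264 (mod 1003).
Since 264 ≠ 1, base 12 is a Fermat witness: 1003 is composite.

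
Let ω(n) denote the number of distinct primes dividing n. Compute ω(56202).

56202 = 2 · 28101
28101 = 3 · 9367
9367 = 17 · 551
551 = 19 · 29
56202 = 2 · 3 · 17 · 19 · 29, which has 5 distinct prime factors.

5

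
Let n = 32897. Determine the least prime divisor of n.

67

32897 is odd.
Digit sum 29, not divisible by 3.
Ends in 7: not divisible by 5.
7: 32897 = 7·4699 + 4
11: 32897 = 11·2990 + 7
13: 32897 = 13·2530 + 7
17: 32897 = 17·1935 + 2
19: 32897 = 19·1731 + 8
23: 32897 = 23·1430 + 7
29: 32897 = 29·1134 + 11
31: 32897 = 31·1061 + 6
37: 32897 = 37·889 + 4
41: 32897 = 41·802 + 15
43: 32897 = 43·765 + 2
47: 32897 = 47·699 + 44
53: 32897 = 53·620 + 37
59: 32897 = 59·557 + 34
61: 32897 = 61·539 + 18
67: 32897 = 67·491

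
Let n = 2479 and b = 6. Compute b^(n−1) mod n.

6^1 ≡ 6 (mod 2479)
6^2 ≡ 6^2 = 36 ≡ 36 (mod 2479)
6^4 ≡ 36^2 = 1296 ≡ 1296 (mod 2479)
6^8 ≡ 1296^2 = 1679616 ≡ 1333 (mod 2479)
6^16 ≡ 1333^2 = 1776889 ≡ 1925 (mod 2479)
6^32 ≡ 1925^2 = 3705625 ≡ 1999 (mod 2479)
6^64 ≡ 1999^2 = 3996001 ≡ 2332 (mod 2479)
6^128 ≡ 2332^2 = 5438224 ≡ 1777 (mod 2479)
6^256 ≡ 1777^2 = 3157729 ≡ 1962 (mod 2479)
6^512 ≡ 1962^2 = 3849444 ≡ 2036 (mod 2479)
6^1024 ≡ 2036^2 = 4145296 ≡ 408 (mod 2479)
6^2048 ≡ 408^2 = 166464 ≡ 371 (mod 2479)
2478 = 2048 + 256 + 128 + 32 + 8 + 4 + 2 in binary powers of 2.
So 6^2478 ≡ 371 · 1962 · 1777 · 1999 · 1333 · 1296 · 36 ≡ 2293 (mod 2479).
Since 2293 ≠ 1, base 6 is a Fermat witness: 2479 is composite.

2293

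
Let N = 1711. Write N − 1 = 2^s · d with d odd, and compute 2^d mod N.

549

1711 − 1 = 1710 = 2^1 · 855, so d = 855.
2^1 ≡ 2 (mod 1711)
2^2 ≡ 2^2 = 4 ≡ 4 (mod 1711)
2^4 ≡ 4^2 = 16 ≡ 16 (mod 1711)
2^8 ≡ 16^2 = 256 ≡ 256 (mod 1711)
2^16 ≡ 256^2 = 65536 ≡ 518 (mod 1711)
2^32 ≡ 518^2 = 268324 ≡ 1408 (mod 1711)
2^64 ≡ 1408^2 = 1982464 ≡ 1126 (mod 1711)
2^128 ≡ 1126^2 = 1267876 ≡ 25 (mod 1711)
2^256 ≡ 25^2 = 625 ≡ 625 (mod 1711)
2^512 ≡ 625^2 = 390625 ≡ 517 (mod 1711)
855 = 512 + 256 + 64 + 16 + 4 + 2 + 1 in binary powers of 2.
So 2^855 ≡ 517 · 625 · 1126 · 518 · 16 · 4 · 2 ≡ 549 (mod 1711).
Squaring chain: 549; never reaches −1, so base 2 is a Miller–Rabin witness that 1711 is composite.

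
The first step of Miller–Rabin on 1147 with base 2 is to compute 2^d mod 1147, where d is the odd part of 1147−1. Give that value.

1124

1147 − 1 = 1146 = 2^1 · 573, so d = 573.
2^1 ≡ 2 (mod 1147)
2^2 ≡ 2^2 = 4 ≡ 4 (mod 1147)
2^4 ≡ 4^2 = 16 ≡ 16 (mod 1147)
2^8 ≡ 16^2 = 256 ≡ 256 (mod 1147)
2^16 ≡ 256^2 = 65536 ≡ 157 (mod 1147)
2^32 ≡ 157^2 = 24649 ≡ 562 (mod 1147)
2^64 ≡ 562^2 = 315844 ≡ 419 (mod 1147)
2^128 ≡ 419^2 = 175561 ≡ 70 (mod 1147)
2^256 ≡ 70^2 = 4900 ≡ 312 (mod 1147)
2^512 ≡ 312^2 = 97344 ≡ 996 (mod 1147)
573 = 512 + 32 + 16 + 8 + 4 + 1 in binary powers of 2.
So 2^573 ≡ 996 · 562 · 157 · 256 · 16 · 2 ≡ 1124 (mod 1147).
Squaring chain: 1124; never reaches −1, so base 2 is a Miller–Rabin witness that 1147 is composite.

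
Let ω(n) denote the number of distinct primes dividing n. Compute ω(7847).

3

7847 = 7 · 1121
1121 = 19 · 59
7847 = 7 · 19 · 59, which has 3 distinct prime factors.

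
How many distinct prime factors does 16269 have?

16269 = 3 · 5423
5423 = 11 · 493
493 = 17 · 29
16269 = 3 · 11 · 17 · 29, which has 4 distinct prime factors.

4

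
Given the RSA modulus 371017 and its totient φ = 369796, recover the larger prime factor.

659

φ(n) = (p−1)(q−1) = n − (p+q) + 1, so p + q = 371017 − 369796 + 1 = 1222.
p and q are the roots of t² − 1222t + 371017 = 0.
Discriminant: 1222² − 4·371017 = 1493284 − 1484068 = 9216; √9216 = 96.
q = (1222 − 96)/2 = 563, p = (1222 + 96)/2 = 659.
Check: 563 · 659 = 371017.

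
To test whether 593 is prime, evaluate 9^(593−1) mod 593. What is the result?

1

9^1 ≡ 9 (mod 593)
9^2 ≡ 9^2 = 81 ≡ 81 (mod 593)
9^4 ≡ 81^2 = 6561 ≡ 38 (mod 593)
9^8 ≡ 38^2 = 1444 ≡ 258 (mod 593)
9^16 ≡ 258^2 = 66564 ≡ 148 (mod 593)
9^32 ≡ 148^2 = 21904 ≡ 556 (mod 593)
9^64 ≡ 556^2 = 309136 ≡ 183 (mod 593)
9^128 ≡ 183^2 = 33489 ≡ 281 (mod 593)
9^256 ≡ 281^2 = 78961 ≡ 92 (mod 593)
9^512 ≡ 92^2 = 8464 ≡ 162 (mod 593)
592 = 512 + 64 + 16 in binary powers of 2.
So 9^592 ≡ 162 · 183 · 148 ≡ 1 (mod 593).
Since the result is 1, base 9 gives no evidence that 593 is composite.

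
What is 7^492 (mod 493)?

7^1 ≡ 7 (mod 493)
7^2 ≡ 7^2 = 49 ≡ 49 (mod 493)
7^4 ≡ 49^2 = 2401 ≡ 429 (mod 493)
7^8 ≡ 429^2 = 184041 ≡ 152 (mod 493)
7^16 ≡ 152^2 = 23104 ≡ 426 (mod 493)
7^32 ≡ 426^2 = 181476 ≡ 52 (mod 493)
7^64 ≡ 52^2 = 2704 ≡ 239 (mod 493)
7^128 ≡ 239^2 = 57121 ≡ 426 (mod 493)
7^256 ≡ 426^2 = 181476 ≡ 52 (mod 493)
492 = 256 + 128 + 64 + 32 + 8 + 4 in binary powers of 2.
So 7^492 ≡ 52 · 426 · 239 · 52 · 152 · 429 ≡ 455 (mod 493).
Since 455 ≠ 1, base 7 is a Fermat witness: 493 is composite.

455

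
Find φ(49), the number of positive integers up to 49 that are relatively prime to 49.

42

Factor: 49 = 7^2.
φ(49) = 7^1·(7−1) = 42.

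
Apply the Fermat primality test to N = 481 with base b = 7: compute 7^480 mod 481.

7^1 ≡ 7 (mod 481)
7^2 ≡ 7^2 = 49 ≡ 49 (mod 481)
7^4 ≡ 49^2 = 2401 ≡ 477 (mod 481)
7^8 ≡ 477^2 = 227529 ≡ 16 (mod 481)
7^16 ≡ 16^2 = 256 ≡ 256 (mod 481)
7^32 ≡ 256^2 = 65536 ≡ 120 (mod 481)
7^64 ≡ 120^2 = 14400 ≡ 451 (mod 481)
7^128 ≡ 451^2 = 203401 ≡ 419 (mod 481)
7^256 ≡ 419^2 = 175561 ≡ 477 (mod 481)
480 = 256 + 128 + 64 + 32 in binary powers of 2.
So 7^480 ≡ 477 · 419 · 451 · 120 ≡ 417 (mod 481).
Since 417 ≠ 1, base 7 is a Fermat witness: 481 is composite.

417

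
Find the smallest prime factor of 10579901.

10579901 is odd.
Digit sum 32, not divisible by 3.
Ends in 1: not divisible by 5.
7: 10579901 = 7·1511414 + 3
11: 10579901 = 11·961809 + 2
13: 10579901 = 13·813838 + 7
17: 10579901 = 17·622347 + 2
19: 10579901 = 19·556836 + 17
23: 10579901 = 23·459995 + 16
29: 10579901 = 29·364824 + 5
31: 10579901 = 31·341287 + 4
37: 10579901 = 37·285943 + 10
41: 10579901 = 41·258046 + 15
43: 10579901 = 43·246044 + 9
47: 10579901 = 47·225104 + 13
53: 10579901 = 53·199620 + 41
59: 10579901 = 59·179320 + 21
61: 10579901 = 61·173441

61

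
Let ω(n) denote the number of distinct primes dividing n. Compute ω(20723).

20723 = 17 · 1219
1219 = 23 · 53
20723 = 17 · 23 · 53, which has 3 distinct prime factors.

3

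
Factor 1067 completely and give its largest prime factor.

97

1067 = 11 · 97
97 is prime.
So 1067 = 11 · 97; the largest prime factor is 97.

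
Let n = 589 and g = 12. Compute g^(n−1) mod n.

39

12^1 ≡ 12 (mod 589)
12^2 ≡ 12^2 = 144 ≡ 144 (mod 589)
12^4 ≡ 144^2 = 20736 ≡ 121 (mod 589)
12^8 ≡ 121^2 = 14641 ≡ 505 (mod 589)
12^16 ≡ 505^2 = 255025 ≡ 577 (mod 589)
12^32 ≡ 577^2 = 332929 ≡ 144 (mod 589)
12^64 ≡ 144^2 = 20736 ≡ 121 (mod 589)
12^128 ≡ 121^2 = 14641 ≡ 505 (mod 589)
12^256 ≡ 505^2 = 255025 ≡ 577 (mod 589)
12^512 ≡ 577^2 = 332929 ≡ 144 (mod 589)
588 = 512 + 64 + 8 + 4 in binary powers of 2.
So 12^588 ≡ 144 · 121 · 505 · 121 ≡ 39 (mod 589).
Since 39 ≠ 1, base 12 is a Fermat witness: 589 is composite.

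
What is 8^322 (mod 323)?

30

8^1 ≡ 8 (mod 323)
8^2 ≡ 8^2 = 64 ≡ 64 (mod 323)
8^4 ≡ 64^2 = 4096 ≡ 220 (mod 323)
8^8 ≡ 220^2 = 48400 ≡ 273 (mod 323)
8^16 ≡ 273^2 = 74529 ≡ 239 (mod 323)
8^32 ≡ 239^2 = 57121 ≡ 273 (mod 323)
8^64 ≡ 273^2 = 74529 ≡ 239 (mod 323)
8^128 ≡ 239^2 = 57121 ≡ 273 (mod 323)
8^256 ≡ 273^2 = 74529 ≡ 239 (mod 323)
322 = 256 + 64 + 2 in binary powers of 2.
So 8^322 ≡ 239 · 239 · 64 ≡ 30 (mod 323).
Since 30 ≠ 1, base 8 is a Fermat witness: 323 is composite.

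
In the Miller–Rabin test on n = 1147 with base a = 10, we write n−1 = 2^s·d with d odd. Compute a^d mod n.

1147 − 1 = 1146 = 2^1 · 573, so d = 573.
10^1 ≡ 10 (mod 1147)
10^2 ≡ 10^2 = 100 ≡ 100 (mod 1147)
10^4 ≡ 100^2 = 10000 ≡ 824 (mod 1147)
10^8 ≡ 824^2 = 678976 ≡ 1099 (mod 1147)
10^16 ≡ 1099^2 = 1207801 ≡ 10 (mod 1147)
10^32 ≡ 10^2 = 100 ≡ 100 (mod 1147)
10^64 ≡ 100^2 = 10000 ≡ 824 (mod 1147)
10^128 ≡ 824^2 = 678976 ≡ 1099 (mod 1147)
10^256 ≡ 1099^2 = 1207801 ≡ 10 (mod 1147)
10^512 ≡ 10^2 = 100 ≡ 100 (mod 1147)
573 = 512 + 32 + 16 + 8 + 4 + 1 in binary powers of 2.
So 10^573 ≡ 100 · 100 · 10 · 1099 · 824 · 10 ≡ 1000 (mod 1147).
Squaring chain: 1000; never reaches −1, so base 10 is a Miller–Rabin witness that 1147 is composite.

1000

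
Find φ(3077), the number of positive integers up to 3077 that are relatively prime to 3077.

2880

Factor: 3077 = 17 · 181.
φ(3077) = (17−1) · (181−1) = 16 · 180 = 2880.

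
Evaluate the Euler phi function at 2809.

Factor: 2809 = 53^2.
φ(2809) = 53^1·(53−1) = 2756.

2756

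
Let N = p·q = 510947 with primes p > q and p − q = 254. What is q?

Since p = q + 254, we have 510947 = q(q + 254), so q² + 254q − 510947 = 0.
Discriminant: 254² + 4·510947 = 64516 + 2043788 = 2108304; √2108304 = 1452.
q = (−254 + 1452)/2 = 599, and p = q + 254 = 853.
Check: 599 · 853 = 510947.

599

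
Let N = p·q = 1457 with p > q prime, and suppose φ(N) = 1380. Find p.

φ(n) = (p−1)(q−1) = n − (p+q) + 1, so p + q = 1457 − 1380 + 1 = 78.
p and q are the roots of t² − 78t + 1457 = 0.
Discriminant: 78² − 4·1457 = 6084 − 5828 = 256; √256 = 16.
q = (78 − 16)/2 = 31, p = (78 + 16)/2 = 47.
Check: 31 · 47 = 1457.

47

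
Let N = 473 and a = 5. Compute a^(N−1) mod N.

454

5^1 ≡ 5 (mod 473)
5^2 ≡ 5^2 = 25 ≡ 25 (mod 473)
5^4 ≡ 25^2 = 625 ≡ 152 (mod 473)
5^8 ≡ 152^2 = 23104 ≡ 400 (mod 473)
5^16 ≡ 400^2 = 160000 ≡ 126 (mod 473)
5^32 ≡ 126^2 = 15876 ≡ 267 (mod 473)
5^64 ≡ 267^2 = 71289 ≡ 339 (mod 473)
5^128 ≡ 339^2 = 114921 ≡ 455 (mod 473)
5^256 ≡ 455^2 = 207025 ≡ 324 (mod 473)
472 = 256 + 128 + 64 + 16 + 8 in binary powers of 2.
So 5^472 ≡ 324 · 455 · 339 · 126 · 400 ≡ 454 (mod 473).
Since 454 ≠ 1, base 5 is a Fermat witness: 473 is composite.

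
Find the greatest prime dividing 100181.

100181 = 17 · 5893
5893 = 71 · 83
83 is prime.
So 100181 = 17 · 71 · 83; the largest prime factor is 83.

83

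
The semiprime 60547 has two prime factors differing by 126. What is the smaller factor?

191

Since p = q + 126, we have 60547 = q(q + 126), so q² + 126q − 60547 = 0.
Discriminant: 126² + 4·60547 = 15876 + 242188 = 258064; √258064 = 508.
q = (−126 + 508)/2 = 191, and p = q + 126 = 317.
Check: 191 · 317 = 60547.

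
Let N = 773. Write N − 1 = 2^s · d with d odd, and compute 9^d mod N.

772

773 − 1 = 772 = 2^2 · 193, so d = 193.
9^1 ≡ 9 (mod 773)
9^2 ≡ 9^2 = 81 ≡ 81 (mod 773)
9^4 ≡ 81^2 = 6561 ≡ 377 (mod 773)
9^8 ≡ 377^2 = 142129 ≡ 670 (mod 773)
9^16 ≡ 670^2 = 448900 ≡ 560 (mod 773)
9^32 ≡ 560^2 = 313600 ≡ 535 (mod 773)
9^64 ≡ 535^2 = 286225 ≡ 215 (mod 773)
9^128 ≡ 215^2 = 46225 ≡ 618 (mod 773)
193 = 128 + 64 + 1 in binary powers of 2.
So 9^193 ≡ 618 · 215 · 9 ≡ 772 (mod 773).
Since 9^d ≡ 772 (mod 773), base 9 does not prove 773 composite.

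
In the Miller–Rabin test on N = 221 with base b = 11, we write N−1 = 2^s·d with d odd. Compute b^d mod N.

54

221 − 1 = 220 = 2^2 · 55, so d = 55.
11^1 ≡ 11 (mod 221)
11^2 ≡ 11^2 = 121 ≡ 121 (mod 221)
11^4 ≡ 121^2 = 14641 ≡ 55 (mod 221)
11^8 ≡ 55^2 = 3025 ≡ 152 (mod 221)
11^16 ≡ 152^2 = 23104 ≡ 120 (mod 221)
11^32 ≡ 120^2 = 14400 ≡ 35 (mod 221)
55 = 32 + 16 + 4 + 2 + 1 in binary powers of 2.
So 11^55 ≡ 35 · 120 · 55 · 121 · 11 ≡ 54 (mod 221).
Squaring chain: 54 → 43; never reaches −1, so base 11 is a Miller–Rabin witness that 221 is composite.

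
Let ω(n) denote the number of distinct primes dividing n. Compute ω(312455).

312455 = 5 · 62491
62491 = 11 · 5681
5681 = 13 · 437
437 = 19 · 23
312455 = 5 · 11 · 13 · 19 · 23, which has 5 distinct prime factors.

5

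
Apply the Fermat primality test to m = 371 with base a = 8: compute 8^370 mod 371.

218

8^1 ≡ 8 (mod 371)
8^2 ≡ 8^2 = 64 ≡ 64 (mod 371)
8^4 ≡ 64^2 = 4096 ≡ 15 (mod 371)
8^8 ≡ 15^2 = 225 ≡ 225 (mod 371)
8^16 ≡ 225^2 = 50625 ≡ 169 (mod 371)
8^32 ≡ 169^2 = 28561 ≡ 365 (mod 371)
8^64 ≡ 365^2 = 133225 ≡ 36 (mod 371)
8^128 ≡ 36^2 = 1296 ≡ 183 (mod 371)
8^256 ≡ 183^2 = 33489 ≡ 99 (mod 371)
370 = 256 + 64 + 32 + 16 + 2 in binary powers of 2.
So 8^370 ≡ 99 · 36 · 365 · 169 · 64 ≡ 218 (mod 371).
Since 218 ≠ 1, base 8 is a Fermat witness: 371 is composite.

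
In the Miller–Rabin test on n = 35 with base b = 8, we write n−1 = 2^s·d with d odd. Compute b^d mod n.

8

35 − 1 = 34 = 2^1 · 17, so d = 17.
8^1 ≡ 8 (mod 35)
8^2 ≡ 8^2 = 64 ≡ 29 (mod 35)
8^4 ≡ 29^2 = 841 ≡ 1 (mod 35)
8^8 ≡ 1^2 = 1 ≡ 1 (mod 35)
8^16 ≡ 1^2 = 1 ≡ 1 (mod 35)
17 = 16 + 1 in binary powers of 2.
So 8^17 ≡ 1 · 8 ≡ 8 (mod 35).
Squaring chain: 8; never reaches −1, so base 8 is a Miller–Rabin witness that 35 is composite.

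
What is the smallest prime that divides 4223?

41

4223 is odd.
Digit sum 11, not divisible by 3.
Ends in 3: not divisible by 5.
7: 4223 = 7·603 + 2
11: 4223 = 11·383 + 10
13: 4223 = 13·324 + 11
17: 4223 = 17·248 + 7
19: 4223 = 19·222 + 5
23: 4223 = 23·183 + 14
29: 4223 = 29·145 + 18
31: 4223 = 31·136 + 7
37: 4223 = 37·114 + 5
41: 4223 = 41·103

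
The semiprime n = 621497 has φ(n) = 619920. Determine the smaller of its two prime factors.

757

φ(n) = (p−1)(q−1) = n − (p+q) + 1, so p + q = 621497 − 619920 + 1 = 1578.
p and q are the roots of t² − 1578t + 621497 = 0.
Discriminant: 1578² − 4·621497 = 2490084 − 2485988 = 4096; √4096 = 64.
q = (1578 − 64)/2 = 757, p = (1578 + 64)/2 = 821.
Check: 757 · 821 = 621497.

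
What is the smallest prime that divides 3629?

3629 is odd.
Digit sum 20, not divisible by 3.
Ends in 9: not divisible by 5.
7: 3629 = 7·518 + 3
11: 3629 = 11·329 + 10
13: 3629 = 13·279 + 2
17: 3629 = 17·213 + 8
19: 3629 = 19·191

19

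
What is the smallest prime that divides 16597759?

83

16597759 is odd.
Digit sum 49, not divisible by 3.
Ends in 9: not divisible by 5.
7: 16597759 = 7·2371108 + 3
11: 16597759 = 11·1508887 + 2
13: 16597759 = 13·1276750 + 9
17: 16597759 = 17·976338 + 13
19: 16597759 = 19·873566 + 5
23: 16597759 = 23·721641 + 16
29: 16597759 = 29·572336 + 15
31: 16597759 = 31·535411 + 18
37: 16597759 = 37·448588 + 3
41: 16597759 = 41·404823 + 16
43: 16597759 = 43·385994 + 17
47: 16597759 = 47·353143 + 38
53: 16597759 = 53·313165 + 14
59: 16597759 = 59·281317 + 56
61: 16597759 = 61·272094 + 25
67: 16597759 = 67·247727 + 50
71: 16597759 = 71·233771 + 18
73: 16597759 = 73·227366 + 41
79: 16597759 = 79·210098 + 17
83: 16597759 = 83·199973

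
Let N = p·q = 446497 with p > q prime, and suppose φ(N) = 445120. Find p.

φ(n) = (p−1)(q−1) = n − (p+q) + 1, so p + q = 446497 − 445120 + 1 = 1378.
p and q are the roots of t² − 1378t + 446497 = 0.
Discriminant: 1378² − 4·446497 = 1898884 − 1785988 = 112896; √112896 = 336.
q = (1378 − 336)/2 = 521, p = (1378 + 336)/2 = 857.
Check: 521 · 857 = 446497.

857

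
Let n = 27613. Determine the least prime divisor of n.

27613 is odd.
Digit sum 19, not divisible by 3.
Ends in 3: not divisible by 5.
7: 27613 = 7·3944 + 5
11: 27613 = 11·2510 + 3
13: 27613 = 13·2124 + 1
17: 27613 = 17·1624 + 5
19: 27613 = 19·1453 + 6
23: 27613 = 23·1200 + 13
29: 27613 = 29·952 + 5
31: 27613 = 31·890 + 23
37: 27613 = 37·746 + 11
41: 27613 = 41·673 + 20
43: 27613 = 43·642 + 7
47: 27613 = 47·587 + 24
53: 27613 = 53·521

53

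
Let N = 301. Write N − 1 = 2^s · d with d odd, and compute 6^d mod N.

301 − 1 = 300 = 2^2 · 75, so d = 75.
6^1 ≡ 6 (mod 301)
6^2 ≡ 6^2 = 36 ≡ 36 (mod 301)
6^4 ≡ 36^2 = 1296 ≡ 92 (mod 301)
6^8 ≡ 92^2 = 8464 ≡ 36 (mod 301)
6^16 ≡ 36^2 = 1296 ≡ 92 (mod 301)
6^32 ≡ 92^2 = 8464 ≡ 36 (mod 301)
6^64 ≡ 36^2 = 1296 ≡ 92 (mod 301)
75 = 64 + 8 + 2 + 1 in binary powers of 2.
So 6^75 ≡ 92 · 36 · 36 · 6 ≡ 216 (mod 301).
Squaring chain: 216 → 1; never reaches −1, so base 6 is a Miller–Rabin witness that 301 is composite.

216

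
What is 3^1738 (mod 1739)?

1070

3^1 ≡ 3 (mod 1739)
3^2 ≡ 3^2 = 9 ≡ 9 (mod 1739)
3^4 ≡ 9^2 = 81 ≡ 81 (mod 1739)
3^8 ≡ 81^2 = 6561 ≡ 1344 (mod 1739)
3^16 ≡ 1344^2 = 1806336 ≡ 1254 (mod 1739)
3^32 ≡ 1254^2 = 1572516 ≡ 460 (mod 1739)
3^64 ≡ 460^2 = 211600 ≡ 1181 (mod 1739)
3^128 ≡ 1181^2 = 1394761 ≡ 83 (mod 1739)
3^256 ≡ 83^2 = 6889 ≡ 1672 (mod 1739)
3^512 ≡ 1672^2 = 2795584 ≡ 1011 (mod 1739)
3^1024 ≡ 1011^2 = 1022121 ≡ 1328 (mod 1739)
1738 = 1024 + 512 + 128 + 64 + 8 + 2 in binary powers of 2.
So 3^1738 ≡ 1328 · 1011 · 83 · 1181 · 1344 · 9 ≡ 1070 (mod 1739).
Since 1070 ≠ 1, base 3 is a Fermat witness: 1739 is composite.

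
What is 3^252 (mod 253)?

31

3^1 ≡ 3 (mod 253)
3^2 ≡ 3^2 = 9 ≡ 9 (mod 253)
3^4 ≡ 9^2 = 81 ≡ 81 (mod 253)
3^8 ≡ 81^2 = 6561 ≡ 236 (mod 253)
3^16 ≡ 236^2 = 55696 ≡ 36 (mod 253)
3^32 ≡ 36^2 = 1296 ≡ 31 (mod 253)
3^64 ≡ 31^2 = 961 ≡ 202 (mod 253)
3^128 ≡ 202^2 = 40804 ≡ 71 (mod 253)
252 = 128 + 64 + 32 + 16 + 8 + 4 in binary powers of 2.
So 3^252 ≡ 71 · 202 · 31 · 36 · 236 · 81 ≡ 31 (mod 253).
Since 31 ≠ 1, base 3 is a Fermat witness: 253 is composite.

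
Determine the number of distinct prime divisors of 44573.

2

44573 = 29^2 · 53
44573 = 29^2 · 53, which has 2 distinct prime factors.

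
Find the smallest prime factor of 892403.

892403 is odd.
Digit sum 26, not divisible by 3.
Ends in 3: not divisible by 5.
7: 892403 = 7·127486 + 1
11: 892403 = 11·81127 + 6
13: 892403 = 13·68646 + 5
17: 892403 = 17·52494 + 5
19: 892403 = 19·46968 + 11
23: 892403 = 23·38800 + 3
29: 892403 = 29·30772 + 15
31: 892403 = 31·28787 + 6
37: 892403 = 37·24119

37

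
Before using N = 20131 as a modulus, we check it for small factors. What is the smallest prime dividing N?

41

20131 is odd.
Digit sum 7, not divisible by 3.
Ends in 1: not divisible by 5.
7: 20131 = 7·2875 + 6
11: 20131 = 11·1830 + 1
13: 20131 = 13·1548 + 7
17: 20131 = 17·1184 + 3
19: 20131 = 19·1059 + 10
23: 20131 = 23·875 + 6
29: 20131 = 29·694 + 5
31: 20131 = 31·649 + 12
37: 20131 = 37·544 + 3
41: 20131 = 41·491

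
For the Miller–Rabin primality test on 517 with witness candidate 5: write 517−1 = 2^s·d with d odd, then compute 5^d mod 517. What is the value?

20

517 − 1 = 516 = 2^2 · 129, so d = 129.
5^1 ≡ 5 (mod 517)
5^2 ≡ 5^2 = 25 ≡ 25 (mod 517)
5^4 ≡ 25^2 = 625 ≡ 108 (mod 517)
5^8 ≡ 108^2 = 11664 ≡ 290 (mod 517)
5^16 ≡ 290^2 = 84100 ≡ 346 (mod 517)
5^32 ≡ 346^2 = 119716 ≡ 289 (mod 517)
5^64 ≡ 289^2 = 83521 ≡ 284 (mod 517)
5^128 ≡ 284^2 = 80656 ≡ 4 (mod 517)
129 = 128 + 1 in binary powers of 2.
So 5^129 ≡ 4 · 5 ≡ 20 (mod 517).
Squaring chain: 20 → 400; never reaches −1, so base 5 is a Miller–Rabin witness that 517 is composite.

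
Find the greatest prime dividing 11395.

53

11395 = 5 · 2279
2279 = 43 · 53
53 is prime.
So 11395 = 5 · 43 · 53; the largest prime factor is 53.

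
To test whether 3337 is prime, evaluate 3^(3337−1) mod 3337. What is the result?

144

3^1 ≡ 3 (mod 3337)
3^2 ≡ 3^2 = 9 ≡ 9 (mod 3337)
3^4 ≡ 9^2 = 81 ≡ 81 (mod 3337)
3^8 ≡ 81^2 = 6561 ≡ 3224 (mod 3337)
3^16 ≡ 3224^2 = 10394176 ≡ 2758 (mod 3337)
3^32 ≡ 2758^2 = 7606564 ≡ 1541 (mod 3337)
3^64 ≡ 1541^2 = 2374681 ≡ 2074 (mod 3337)
3^128 ≡ 2074^2 = 4301476 ≡ 83 (mod 3337)
3^256 ≡ 83^2 = 6889 ≡ 215 (mod 3337)
3^512 ≡ 215^2 = 46225 ≡ 2844 (mod 3337)
3^1024 ≡ 2844^2 = 8088336 ≡ 2785 (mod 3337)
3^2048 ≡ 2785^2 = 7756225 ≡ 1037 (mod 3337)
3336 = 2048 + 1024 + 256 + 8 in binary powers of 2.
So 3^3336 ≡ 1037 · 2785 · 215 · 3224 ≡ 144 (mod 3337).
Since 144 ≠ 1, base 3 is a Fermat witness: 3337 is composite.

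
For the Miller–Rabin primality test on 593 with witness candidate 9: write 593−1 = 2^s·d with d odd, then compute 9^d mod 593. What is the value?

392

593 − 1 = 592 = 2^4 · 37, so d = 37.
9^1 ≡ 9 (mod 593)
9^2 ≡ 9^2 = 81 ≡ 81 (mod 593)
9^4 ≡ 81^2 = 6561 ≡ 38 (mod 593)
9^8 ≡ 38^2 = 1444 ≡ 258 (mod 593)
9^16 ≡ 258^2 = 66564 ≡ 148 (mod 593)
9^32 ≡ 148^2 = 21904 ≡ 556 (mod 593)
37 = 32 + 4 + 1 in binary powers of 2.
So 9^37 ≡ 556 · 38 · 9 ≡ 392 (mod 593).
Squaring chain: 392 → 77 → 592 → 1; reaches −1, so base 9 does not prove 593 composite.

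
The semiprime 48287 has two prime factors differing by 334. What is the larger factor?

443

Since p = q + 334, we have 48287 = q(q + 334), so q² + 334q − 48287 = 0.
Discriminant: 334² + 4·48287 = 111556 + 193148 = 304704; √304704 = 552.
q = (−334 + 552)/2 = 109, and p = q + 334 = 443.
Check: 109 · 443 = 48287.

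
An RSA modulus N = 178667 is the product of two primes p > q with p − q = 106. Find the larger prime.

479

Since p = q + 106, we have 178667 = q(q + 106), so q² + 106q − 178667 = 0.
Discriminant: 106² + 4·178667 = 11236 + 714668 = 725904; √725904 = 852.
q = (−106 + 852)/2 = 373, and p = q + 106 = 479.
Check: 373 · 479 = 178667.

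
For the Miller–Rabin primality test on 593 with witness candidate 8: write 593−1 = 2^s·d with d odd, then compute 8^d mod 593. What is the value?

593 − 1 = 592 = 2^4 · 37, so d = 37.
8^1 ≡ 8 (mod 593)
8^2 ≡ 8^2 = 64 ≡ 64 (mod 593)
8^4 ≡ 64^2 = 4096 ≡ 538 (mod 593)
8^8 ≡ 538^2 = 289444 ≡ 60 (mod 593)
8^16 ≡ 60^2 = 3600 ≡ 42 (mod 593)
8^32 ≡ 42^2 = 1764 ≡ 578 (mod 593)
37 = 32 + 4 + 1 in binary powers of 2.
So 8^37 ≡ 578 · 538 · 8 ≡ 77 (mod 593).
Squaring chain: 77 → 592 → 1 → 1; reaches −1, so base 8 does not prove 593 composite.

77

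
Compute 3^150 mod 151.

1

3^1 ≡ 3 (mod 151)
3^2 ≡ 3^2 = 9 ≡ 9 (mod 151)
3^4 ≡ 9^2 = 81 ≡ 81 (mod 151)
3^8 ≡ 81^2 = 6561 ≡ 68 (mod 151)
3^16 ≡ 68^2 = 4624 ≡ 94 (mod 151)
3^32 ≡ 94^2 = 8836 ≡ 78 (mod 151)
3^64 ≡ 78^2 = 6084 ≡ 44 (mod 151)
3^128 ≡ 44^2 = 1936 ≡ 124 (mod 151)
150 = 128 + 16 + 4 + 2 in binary powers of 2.
So 3^150 ≡ 124 · 94 · 81 · 9 ≡ 1 (mod 151).
Since the result is 1, base 3 gives no evidence that 151 is composite.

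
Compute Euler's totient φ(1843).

Factor: 1843 = 19 · 97.
φ(1843) = (19−1) · (97−1) = 18 · 96 = 1728.

1728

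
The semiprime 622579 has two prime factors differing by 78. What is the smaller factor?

751

Since p = q + 78, we have 622579 = q(q + 78), so q² + 78q − 622579 = 0.
Discriminant: 78² + 4·622579 = 6084 + 2490316 = 2496400; √2496400 = 1580.
q = (−78 + 1580)/2 = 751, and p = q + 78 = 829.
Check: 751 · 829 = 622579.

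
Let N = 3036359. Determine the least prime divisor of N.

43

3036359 is odd.
Digit sum 29, not divisible by 3.
Ends in 9: not divisible by 5.
7: 3036359 = 7·433765 + 4
11: 3036359 = 11·276032 + 7
13: 3036359 = 13·233566 + 1
17: 3036359 = 17·178609 + 6
19: 3036359 = 19·159808 + 7
23: 3036359 = 23·132015 + 14
29: 3036359 = 29·104702 + 1
31: 3036359 = 31·97947 + 2
37: 3036359 = 37·82063 + 28
41: 3036359 = 41·74057 + 22
43: 3036359 = 43·70613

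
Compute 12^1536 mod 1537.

1393

12^1 ≡ 12 (mod 1537)
12^2 ≡ 12^2 = 144 ≡ 144 (mod 1537)
12^4 ≡ 144^2 = 20736 ≡ 755 (mod 1537)
12^8 ≡ 755^2 = 570025 ≡ 1335 (mod 1537)
12^16 ≡ 1335^2 = 1782225 ≡ 842 (mod 1537)
12^32 ≡ 842^2 = 708964 ≡ 407 (mod 1537)
12^64 ≡ 407^2 = 165649 ≡ 1190 (mod 1537)
12^128 ≡ 1190^2 = 1416100 ≡ 523 (mod 1537)
12^256 ≡ 523^2 = 273529 ≡ 1480 (mod 1537)
12^512 ≡ 1480^2 = 2190400 ≡ 175 (mod 1537)
12^1024 ≡ 175^2 = 30625 ≡ 1422 (mod 1537)
1536 = 1024 + 512 in binary powers of 2.
So 12^1536 ≡ 1422 · 175 ≡ 1393 (mod 1537).
Since 1393 ≠ 1, base 12 is a Fermat witness: 1537 is composite.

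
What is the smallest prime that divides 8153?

31

8153 is odd.
Digit sum 17, not divisible by 3.
Ends in 3: not divisible by 5.
7: 8153 = 7·1164 + 5
11: 8153 = 11·741 + 2
13: 8153 = 13·627 + 2
17: 8153 = 17·479 + 10
19: 8153 = 19·429 + 2
23: 8153 = 23·354 + 11
29: 8153 = 29·281 + 4
31: 8153 = 31·263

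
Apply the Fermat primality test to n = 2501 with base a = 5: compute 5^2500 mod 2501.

1477

5^1 ≡ 5 (mod 2501)
5^2 ≡ 5^2 = 25 ≡ 25 (mod 2501)
5^4 ≡ 25^2 = 625 ≡ 625 (mod 2501)
5^8 ≡ 625^2 = 390625 ≡ 469 (mod 2501)
5^16 ≡ 469^2 = 219961 ≡ 2374 (mod 2501)
5^32 ≡ 2374^2 = 5635876 ≡ 1123 (mod 2501)
5^64 ≡ 1123^2 = 1261129 ≡ 625 (mod 2501)
5^128 ≡ 625^2 = 390625 ≡ 469 (mod 2501)
5^256 ≡ 469^2 = 219961 ≡ 2374 (mod 2501)
5^512 ≡ 2374^2 = 5635876 ≡ 1123 (mod 2501)
5^1024 ≡ 1123^2 = 1261129 ≡ 625 (mod 2501)
5^2048 ≡ 625^2 = 390625 ≡ 469 (mod 2501)
2500 = 2048 + 256 + 128 + 64 + 4 in binary powers of 2.
So 5^2500 ≡ 469 · 2374 · 469 · 625 · 625 ≡ 1477 (mod 2501).
Since 1477 ≠ 1, base 5 is a Fermat witness: 2501 is composite.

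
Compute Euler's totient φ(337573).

314928

Factor: 337573 = 19 · 109 · 163.
φ(337573) = (19−1) · (109−1) · (163−1) = 18 · 108 · 162 = 314928.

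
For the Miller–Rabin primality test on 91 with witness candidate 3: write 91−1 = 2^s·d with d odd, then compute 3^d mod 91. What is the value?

27

91 − 1 = 90 = 2^1 · 45, so d = 45.
3^1 ≡ 3 (mod 91)
3^2 ≡ 3^2 = 9 ≡ 9 (mod 91)
3^4 ≡ 9^2 = 81 ≡ 81 (mod 91)
3^8 ≡ 81^2 = 6561 ≡ 9 (mod 91)
3^16 ≡ 9^2 = 81 ≡ 81 (mod 91)
3^32 ≡ 81^2 = 6561 ≡ 9 (mod 91)
45 = 32 + 8 + 4 + 1 in binary powers of 2.
So 3^45 ≡ 9 · 9 · 81 · 3 ≡ 27 (mod 91).
Squaring chain: 27; never reaches −1, so base 3 is a Miller–Rabin witness that 91 is composite.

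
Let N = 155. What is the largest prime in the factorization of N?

155 = 5 · 31
31 is prime.
So 155 = 5 · 31; the largest prime factor is 31.

31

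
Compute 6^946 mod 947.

6^1 ≡ 6 (mod 947)
6^2 ≡ 6^2 = 36 ≡ 36 (mod 947)
6^4 ≡ 36^2 = 1296 ≡ 349 (mod 947)
6^8 ≡ 349^2 = 121801 ≡ 585 (mod 947)
6^16 ≡ 585^2 = 342225 ≡ 358 (mod 947)
6^32 ≡ 358^2 = 128164 ≡ 319 (mod 947)
6^64 ≡ 319^2 = 101761 ≡ 432 (mod 947)
6^128 ≡ 432^2 = 186624 ≡ 65 (mod 947)
6^256 ≡ 65^2 = 4225 ≡ 437 (mod 947)
6^512 ≡ 437^2 = 190969 ≡ 622 (mod 947)
946 = 512 + 256 + 128 + 32 + 16 + 2 in binary powers of 2.
So 6^946 ≡ 622 · 437 · 65 · 319 · 358 · 36 ≡ 1 (mod 947).
Since the result is 1, base 6 gives no evidence that 947 is composite.

1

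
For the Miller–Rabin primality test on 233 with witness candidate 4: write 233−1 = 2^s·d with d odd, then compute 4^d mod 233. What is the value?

233 − 1 = 232 = 2^3 · 29, so d = 29.
4^1 ≡ 4 (mod 233)
4^2 ≡ 4^2 = 16 ≡ 16 (mod 233)
4^4 ≡ 16^2 = 256 ≡ 23 (mod 233)
4^8 ≡ 23^2 = 529 ≡ 63 (mod 233)
4^16 ≡ 63^2 = 3969 ≡ 8 (mod 233)
29 = 16 + 8 + 4 + 1 in binary powers of 2.
So 4^29 ≡ 8 · 63 · 23 · 4 ≡ 1 (mod 233).
Since 4^d ≡ 1 (mod 233), base 4 does not prove 233 composite.

1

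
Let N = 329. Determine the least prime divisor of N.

7

329 is odd.
Digit sum 14, not divisible by 3.
Ends in 9: not divisible by 5.
7: 329 = 7·47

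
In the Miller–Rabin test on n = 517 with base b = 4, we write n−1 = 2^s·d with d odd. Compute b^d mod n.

267

517 − 1 = 516 = 2^2 · 129, so d = 129.
4^1 ≡ 4 (mod 517)
4^2 ≡ 4^2 = 16 ≡ 16 (mod 517)
4^4 ≡ 16^2 = 256 ≡ 256 (mod 517)
4^8 ≡ 256^2 = 65536 ≡ 394 (mod 517)
4^16 ≡ 394^2 = 155236 ≡ 136 (mod 517)
4^32 ≡ 136^2 = 18496 ≡ 401 (mod 517)
4^64 ≡ 401^2 = 160801 ≡ 14 (mod 517)
4^128 ≡ 14^2 = 196 ≡ 196 (mod 517)
129 = 128 + 1 in binary powers of 2.
So 4^129 ≡ 196 · 4 ≡ 267 (mod 517).
Squaring chain: 267 → 460; never reaches −1, so base 4 is a Miller–Rabin witness that 517 is composite.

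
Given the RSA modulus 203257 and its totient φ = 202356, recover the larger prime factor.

463

φ(n) = (p−1)(q−1) = n − (p+q) + 1, so p + q = 203257 − 202356 + 1 = 902.
p and q are the roots of t² − 902t + 203257 = 0.
Discriminant: 902² − 4·203257 = 813604 − 813028 = 576; √576 = 24.
q = (902 − 24)/2 = 439, p = (902 + 24)/2 = 463.
Check: 439 · 463 = 203257.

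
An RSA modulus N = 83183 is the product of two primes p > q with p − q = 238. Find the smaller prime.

Since p = q + 238, we have 83183 = q(q + 238), so q² + 238q − 83183 = 0.
Discriminant: 238² + 4·83183 = 56644 + 332732 = 389376; √389376 = 624.
q = (−238 + 624)/2 = 193, and p = q + 238 = 431.
Check: 193 · 431 = 83183.

193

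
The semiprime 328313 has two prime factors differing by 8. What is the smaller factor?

Since p = q + 8, we have 328313 = q(q + 8), so q² + 8q − 328313 = 0.
Discriminant: 8² + 4·328313 = 64 + 1313252 = 1313316; √1313316 = 1146.
q = (−8 + 1146)/2 = 569, and p = q + 8 = 577.
Check: 569 · 577 = 328313.

569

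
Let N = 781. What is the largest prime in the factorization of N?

71

781 = 11 · 71
71 is prime.
So 781 = 11 · 71; the largest prime factor is 71.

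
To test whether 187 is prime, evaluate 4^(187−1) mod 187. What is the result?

4^1 ≡ 4 (mod 187)
4^2 ≡ 4^2 = 16 ≡ 16 (mod 187)
4^4 ≡ 16^2 = 256 ≡ 69 (mod 187)
4^8 ≡ 69^2 = 4761 ≡ 86 (mod 187)
4^16 ≡ 86^2 = 7396 ≡ 103 (mod 187)
4^32 ≡ 103^2 = 10609 ≡ 137 (mod 187)
4^64 ≡ 137^2 = 18769 ≡ 69 (mod 187)
4^128 ≡ 69^2 = 4761 ≡ 86 (mod 187)
186 = 128 + 32 + 16 + 8 + 2 in binary powers of 2.
So 4^186 ≡ 86 · 137 · 103 · 86 · 16 ≡ 169 (mod 187).
Since 169 ≠ 1, base 4 is a Fermat witness: 187 is composite.

169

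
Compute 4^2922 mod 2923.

4^1 ≡ 4 (mod 2923)
4^2 ≡ 4^2 = 16 ≡ 16 (mod 2923)
4^4 ≡ 16^2 = 256 ≡ 256 (mod 2923)
4^8 ≡ 256^2 = 65536 ≡ 1230 (mod 2923)
4^16 ≡ 1230^2 = 1512900 ≡ 1709 (mod 2923)
4^32 ≡ 1709^2 = 2920681 ≡ 604 (mod 2923)
4^64 ≡ 604^2 = 364816 ≡ 2364 (mod 2923)
4^128 ≡ 2364^2 = 5588496 ≡ 2643 (mod 2923)
4^256 ≡ 2643^2 = 6985449 ≡ 2402 (mod 2923)
4^512 ≡ 2402^2 = 5769604 ≡ 2525 (mod 2923)
4^1024 ≡ 2525^2 = 6375625 ≡ 562 (mod 2923)
4^2048 ≡ 562^2 = 315844 ≡ 160 (mod 2923)
2922 = 2048 + 512 + 256 + 64 + 32 + 8 + 2 in binary powers of 2.
So 4^2922 ≡ 160 · 2525 · 2402 · 2364 · 604 · 1230 · 16 ≡ 100 (mod 2923).
Since 100 ≠ 1, base 4 is a Fermat witness: 2923 is composite.

100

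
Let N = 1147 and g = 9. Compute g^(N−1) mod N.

1062

9^1 ≡ 9 (mod 1147)
9^2 ≡ 9^2 = 81 ≡ 81 (mod 1147)
9^4 ≡ 81^2 = 6561 ≡ 826 (mod 1147)
9^8 ≡ 826^2 = 682276 ≡ 958 (mod 1147)
9^16 ≡ 958^2 = 917764 ≡ 164 (mod 1147)
9^32 ≡ 164^2 = 26896 ≡ 515 (mod 1147)
9^64 ≡ 515^2 = 265225 ≡ 268 (mod 1147)
9^128 ≡ 268^2 = 71824 ≡ 710 (mod 1147)
9^256 ≡ 710^2 = 504100 ≡ 567 (mod 1147)
9^512 ≡ 567^2 = 321489 ≡ 329 (mod 1147)
9^1024 ≡ 329^2 = 108241 ≡ 423 (mod 1147)
1146 = 1024 + 64 + 32 + 16 + 8 + 2 in binary powers of 2.
So 9^1146 ≡ 423 · 268 · 515 · 164 · 958 · 81 ≡ 1062 (mod 1147).
Since 1062 ≠ 1, base 9 is a Fermat witness: 1147 is composite.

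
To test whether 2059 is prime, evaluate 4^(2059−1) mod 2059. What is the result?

4^1 ≡ 4 (mod 2059)
4^2 ≡ 4^2 = 16 ≡ 16 (mod 2059)
4^4 ≡ 16^2 = 256 ≡ 256 (mod 2059)
4^8 ≡ 256^2 = 65536 ≡ 1707 (mod 2059)
4^16 ≡ 1707^2 = 2913849 ≡ 364 (mod 2059)
4^32 ≡ 364^2 = 132496 ≡ 720 (mod 2059)
4^64 ≡ 720^2 = 518400 ≡ 1591 (mod 2059)
4^128 ≡ 1591^2 = 2531281 ≡ 770 (mod 2059)
4^256 ≡ 770^2 = 592900 ≡ 1967 (mod 2059)
4^512 ≡ 1967^2 = 3869089 ≡ 228 (mod 2059)
4^1024 ≡ 228^2 = 51984 ≡ 509 (mod 2059)
4^2048 ≡ 509^2 = 259081 ≡ 1706 (mod 2059)
2058 = 2048 + 8 + 2 in binary powers of 2.
So 4^2058 ≡ 1706 · 1707 · 16 ≡ 1161 (mod 2059).
Since 1161 ≠ 1, base 4 is a Fermat witness: 2059 is composite.

1161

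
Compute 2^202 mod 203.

93

2^1 ≡ 2 (mod 203)
2^2 ≡ 2^2 = 4 ≡ 4 (mod 203)
2^4 ≡ 4^2 = 16 ≡ 16 (mod 203)
2^8 ≡ 16^2 = 256 ≡ 53 (mod 203)
2^16 ≡ 53^2 = 2809 ≡ 170 (mod 203)
2^32 ≡ 170^2 = 28900 ≡ 74 (mod 203)
2^64 ≡ 74^2 = 5476 ≡ 198 (mod 203)
2^128 ≡ 198^2 = 39204 ≡ 25 (mod 203)
202 = 128 + 64 + 8 + 2 in binary powers of 2.
So 2^202 ≡ 25 · 198 · 53 · 4 ≡ 93 (mod 203).
Since 93 ≠ 1, base 2 is a Fermat witness: 203 is composite.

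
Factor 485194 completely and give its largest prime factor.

485194 = 2 · 242597
242597 = 41 · 5917
5917 = 61 · 97
97 is prime.
So 485194 = 2 · 41 · 61 · 97; the largest prime factor is 97.

97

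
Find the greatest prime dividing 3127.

59

3127 = 53 · 59
59 is prime.
So 3127 = 53 · 59; the largest prime factor is 59.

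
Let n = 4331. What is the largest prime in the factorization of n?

4331 = 61 · 71
71 is prime.
So 4331 = 61 · 71; the largest prime factor is 71.

71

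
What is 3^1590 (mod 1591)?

3^1 ≡ 3 (mod 1591)
3^2 ≡ 3^2 = 9 ≡ 9 (mod 1591)
3^4 ≡ 9^2 = 81 ≡ 81 (mod 1591)
3^8 ≡ 81^2 = 6561 ≡ 197 (mod 1591)
3^16 ≡ 197^2 = 38809 ≡ 625 (mod 1591)
3^32 ≡ 625^2 = 390625 ≡ 830 (mod 1591)
3^64 ≡ 830^2 = 688900 ≡ 1588 (mod 1591)
3^128 ≡ 1588^2 = 2521744 ≡ 9 (mod 1591)
3^256 ≡ 9^2 = 81 ≡ 81 (mod 1591)
3^512 ≡ 81^2 = 6561 ≡ 197 (mod 1591)
3^1024 ≡ 197^2 = 38809 ≡ 625 (mod 1591)
1590 = 1024 + 512 + 32 + 16 + 4 + 2 in binary powers of 2.
So 3^1590 ≡ 625 · 197 · 830 · 625 · 81 · 9 ≡ 322 (mod 1591).
Since 322 ≠ 1, base 3 is a Fermat witness: 1591 is composite.

322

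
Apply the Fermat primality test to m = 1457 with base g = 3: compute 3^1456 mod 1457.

3^1 ≡ 3 (mod 1457)
3^2 ≡ 3^2 = 9 ≡ 9 (mod 1457)
3^4 ≡ 9^2 = 81 ≡ 81 (mod 1457)
3^8 ≡ 81^2 = 6561 ≡ 733 (mod 1457)
3^16 ≡ 733^2 = 537289 ≡ 1113 (mod 1457)
3^32 ≡ 1113^2 = 1238769 ≡ 319 (mod 1457)
3^64 ≡ 319^2 = 101761 ≡ 1228 (mod 1457)
3^128 ≡ 1228^2 = 1507984 ≡ 1446 (mod 1457)
3^256 ≡ 1446^2 = 2090916 ≡ 121 (mod 1457)
3^512 ≡ 121^2 = 14641 ≡ 71 (mod 1457)
3^1024 ≡ 71^2 = 5041 ≡ 670 (mod 1457)
1456 = 1024 + 256 + 128 + 32 + 16 in binary powers of 2.
So 3^1456 ≡ 670 · 121 · 1446 · 319 · 1113 ≡ 307 (mod 1457).
Since 307 ≠ 1, base 3 is a Fermat witness: 1457 is composite.

307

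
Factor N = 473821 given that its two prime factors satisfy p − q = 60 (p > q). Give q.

659

Since p = q + 60, we have 473821 = q(q + 60), so q² + 60q − 473821 = 0.
Discriminant: 60² + 4·473821 = 3600 + 1895284 = 1898884; √1898884 = 1378.
q = (−60 + 1378)/2 = 659, and p = q + 60 = 719.
Check: 659 · 719 = 473821.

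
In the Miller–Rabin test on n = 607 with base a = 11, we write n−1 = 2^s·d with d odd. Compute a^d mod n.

607 − 1 = 606 = 2^1 · 303, so d = 303.
11^1 ≡ 11 (mod 607)
11^2 ≡ 11^2 = 121 ≡ 121 (mod 607)
11^4 ≡ 121^2 = 14641 ≡ 73 (mod 607)
11^8 ≡ 73^2 = 5329 ≡ 473 (mod 607)
11^16 ≡ 473^2 = 223729 ≡ 353 (mod 607)
11^32 ≡ 353^2 = 124609 ≡ 174 (mod 607)
11^64 ≡ 174^2 = 30276 ≡ 533 (mod 607)
11^128 ≡ 533^2 = 284089 ≡ 13 (mod 607)
11^256 ≡ 13^2 = 169 ≡ 169 (mod 607)
303 = 256 + 32 + 8 + 4 + 2 + 1 in binary powers of 2.
So 11^303 ≡ 169 · 174 · 473 · 73 · 121 · 11 ≡ 1 (mod 607).
Since 11^d ≡ 1 (mod 607), base 11 does not prove 607 composite.

1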